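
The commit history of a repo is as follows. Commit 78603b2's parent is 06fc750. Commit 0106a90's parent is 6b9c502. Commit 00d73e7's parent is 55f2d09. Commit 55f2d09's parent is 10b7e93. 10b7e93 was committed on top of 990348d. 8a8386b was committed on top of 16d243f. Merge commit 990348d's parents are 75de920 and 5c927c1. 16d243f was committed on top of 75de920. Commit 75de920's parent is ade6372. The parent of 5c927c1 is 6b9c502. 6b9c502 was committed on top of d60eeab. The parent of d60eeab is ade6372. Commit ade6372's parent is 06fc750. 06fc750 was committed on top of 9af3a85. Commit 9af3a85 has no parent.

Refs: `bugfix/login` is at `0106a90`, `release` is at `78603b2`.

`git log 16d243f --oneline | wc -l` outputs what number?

5

Walking parent pointers from 16d243f: reachable set = {06fc750, 16d243f, 75de920, 9af3a85, ade6372}.
That is 5 commits.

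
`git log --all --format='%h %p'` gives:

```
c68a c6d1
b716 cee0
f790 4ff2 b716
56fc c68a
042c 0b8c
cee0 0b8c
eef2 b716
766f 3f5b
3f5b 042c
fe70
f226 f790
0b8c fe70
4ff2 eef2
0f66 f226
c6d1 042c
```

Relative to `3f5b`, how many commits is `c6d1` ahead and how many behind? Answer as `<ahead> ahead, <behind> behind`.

Reachable from c6d1: {042c, 0b8c, c6d1, fe70}.
Reachable from 3f5b: {042c, 0b8c, 3f5b, fe70}.
Only in c6d1's history (ahead): {c6d1} — 1.
Only in 3f5b's history (behind): {3f5b} — 1.

1 ahead, 1 behind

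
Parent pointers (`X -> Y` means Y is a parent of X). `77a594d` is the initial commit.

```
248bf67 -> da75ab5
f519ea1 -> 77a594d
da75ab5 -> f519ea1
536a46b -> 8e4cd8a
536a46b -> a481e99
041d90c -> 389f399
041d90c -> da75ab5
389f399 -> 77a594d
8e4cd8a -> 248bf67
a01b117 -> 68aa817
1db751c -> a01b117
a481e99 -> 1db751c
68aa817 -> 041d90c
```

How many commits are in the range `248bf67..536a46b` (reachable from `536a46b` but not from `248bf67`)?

Reachable from 536a46b: {041d90c, 1db751c, 248bf67, 389f399, 536a46b, 68aa817, 77a594d, 8e4cd8a, a01b117, a481e99, da75ab5, f519ea1}.
Reachable from 248bf67: {248bf67, 77a594d, da75ab5, f519ea1}.
In 536a46b's history but not 248bf67's: {041d90c, 1db751c, 389f399, 536a46b, 68aa817, 8e4cd8a, a01b117, a481e99} — 8 commits.

8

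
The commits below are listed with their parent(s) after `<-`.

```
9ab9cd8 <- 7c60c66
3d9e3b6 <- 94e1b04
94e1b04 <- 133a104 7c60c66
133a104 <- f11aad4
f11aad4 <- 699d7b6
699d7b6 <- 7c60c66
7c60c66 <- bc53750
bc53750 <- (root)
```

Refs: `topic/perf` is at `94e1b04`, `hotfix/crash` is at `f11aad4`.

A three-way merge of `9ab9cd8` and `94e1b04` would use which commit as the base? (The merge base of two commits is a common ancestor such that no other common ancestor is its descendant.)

Ancestors of 9ab9cd8: {7c60c66, 9ab9cd8, bc53750}.
Ancestors of 94e1b04: {133a104, 699d7b6, 7c60c66, 94e1b04, bc53750, f11aad4}.
Common ancestors: {7c60c66, bc53750}.
Among these, 7c60c66 is not an ancestor of any other common ancestor — it is the merge base.

7c60c66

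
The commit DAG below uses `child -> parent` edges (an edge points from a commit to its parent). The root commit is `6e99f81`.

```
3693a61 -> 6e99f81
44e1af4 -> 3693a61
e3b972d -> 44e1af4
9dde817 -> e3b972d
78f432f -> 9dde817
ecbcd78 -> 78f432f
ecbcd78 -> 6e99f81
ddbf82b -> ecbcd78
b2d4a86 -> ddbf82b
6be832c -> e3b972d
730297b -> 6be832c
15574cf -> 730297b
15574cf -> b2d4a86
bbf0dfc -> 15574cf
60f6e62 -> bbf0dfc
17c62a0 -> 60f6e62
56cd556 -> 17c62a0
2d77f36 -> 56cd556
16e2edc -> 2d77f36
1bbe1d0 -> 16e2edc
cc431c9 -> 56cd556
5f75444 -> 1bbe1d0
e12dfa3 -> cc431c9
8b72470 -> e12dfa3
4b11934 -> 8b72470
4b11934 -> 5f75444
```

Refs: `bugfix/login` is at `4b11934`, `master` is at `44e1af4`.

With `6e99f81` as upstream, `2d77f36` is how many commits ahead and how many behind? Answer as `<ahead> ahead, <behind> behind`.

Reachable from 2d77f36: {15574cf, 17c62a0, 2d77f36, 3693a61, 44e1af4, 56cd556, 60f6e62, 6be832c, 6e99f81, 730297b, 78f432f, 9dde817, b2d4a86, bbf0dfc, ddbf82b, e3b972d, ecbcd78}.
Reachable from 6e99f81: {6e99f81}.
Only in 2d77f36's history (ahead): {15574cf, 17c62a0, 2d77f36, 3693a61, 44e1af4, 56cd556, 60f6e62, 6be832c, 730297b, 78f432f, 9dde817, b2d4a86, bbf0dfc, ddbf82b, e3b972d, ecbcd78} — 16.
Only in 6e99f81's history (behind): {} — 0.

16 ahead, 0 behind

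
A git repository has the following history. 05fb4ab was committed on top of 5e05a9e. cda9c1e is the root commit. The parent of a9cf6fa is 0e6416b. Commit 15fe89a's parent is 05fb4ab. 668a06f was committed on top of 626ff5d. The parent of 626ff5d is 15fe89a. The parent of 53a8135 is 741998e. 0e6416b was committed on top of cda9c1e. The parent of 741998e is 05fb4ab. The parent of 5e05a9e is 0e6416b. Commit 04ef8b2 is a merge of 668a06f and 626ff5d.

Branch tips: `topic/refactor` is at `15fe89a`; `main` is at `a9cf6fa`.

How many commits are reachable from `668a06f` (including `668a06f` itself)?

7

Walking parent pointers from 668a06f: reachable set = {05fb4ab, 0e6416b, 15fe89a, 5e05a9e, 626ff5d, 668a06f, cda9c1e}.
That is 7 commits.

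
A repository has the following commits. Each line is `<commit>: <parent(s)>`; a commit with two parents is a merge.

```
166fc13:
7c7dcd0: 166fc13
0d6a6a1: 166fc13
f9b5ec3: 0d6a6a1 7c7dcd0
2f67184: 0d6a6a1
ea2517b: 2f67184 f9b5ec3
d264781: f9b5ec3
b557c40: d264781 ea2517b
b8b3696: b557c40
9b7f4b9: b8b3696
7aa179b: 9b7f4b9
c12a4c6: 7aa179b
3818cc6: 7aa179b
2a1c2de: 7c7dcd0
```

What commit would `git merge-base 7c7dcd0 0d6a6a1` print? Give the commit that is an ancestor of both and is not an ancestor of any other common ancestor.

166fc13

Ancestors of 7c7dcd0: {166fc13, 7c7dcd0}.
Ancestors of 0d6a6a1: {0d6a6a1, 166fc13}.
Common ancestors: {166fc13}.
The only common ancestor is 166fc13, so it is the merge base.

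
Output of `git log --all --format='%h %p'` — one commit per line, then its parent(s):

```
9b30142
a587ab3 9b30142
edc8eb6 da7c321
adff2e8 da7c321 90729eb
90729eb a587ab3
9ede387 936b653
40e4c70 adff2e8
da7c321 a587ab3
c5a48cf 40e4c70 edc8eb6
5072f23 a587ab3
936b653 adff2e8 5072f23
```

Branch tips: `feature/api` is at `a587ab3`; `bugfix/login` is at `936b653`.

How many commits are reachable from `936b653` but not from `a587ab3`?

5

Reachable from 936b653: {5072f23, 90729eb, 936b653, 9b30142, a587ab3, adff2e8, da7c321}.
Reachable from a587ab3: {9b30142, a587ab3}.
In 936b653's history but not a587ab3's: {5072f23, 90729eb, 936b653, adff2e8, da7c321} — 5 commits.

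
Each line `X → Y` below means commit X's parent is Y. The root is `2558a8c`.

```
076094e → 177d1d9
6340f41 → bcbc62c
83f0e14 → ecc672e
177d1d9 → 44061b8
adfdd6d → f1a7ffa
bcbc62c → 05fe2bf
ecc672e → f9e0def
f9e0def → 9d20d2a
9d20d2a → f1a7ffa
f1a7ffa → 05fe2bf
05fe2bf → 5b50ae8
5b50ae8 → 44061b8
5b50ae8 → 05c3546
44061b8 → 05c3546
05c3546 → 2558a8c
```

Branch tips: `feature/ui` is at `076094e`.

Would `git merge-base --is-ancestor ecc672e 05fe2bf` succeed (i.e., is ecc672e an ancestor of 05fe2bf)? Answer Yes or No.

No

Ancestors of 05fe2bf: {05c3546, 05fe2bf, 2558a8c, 44061b8, 5b50ae8}.
ecc672e is not in that set, so it is not an ancestor of 05fe2bf.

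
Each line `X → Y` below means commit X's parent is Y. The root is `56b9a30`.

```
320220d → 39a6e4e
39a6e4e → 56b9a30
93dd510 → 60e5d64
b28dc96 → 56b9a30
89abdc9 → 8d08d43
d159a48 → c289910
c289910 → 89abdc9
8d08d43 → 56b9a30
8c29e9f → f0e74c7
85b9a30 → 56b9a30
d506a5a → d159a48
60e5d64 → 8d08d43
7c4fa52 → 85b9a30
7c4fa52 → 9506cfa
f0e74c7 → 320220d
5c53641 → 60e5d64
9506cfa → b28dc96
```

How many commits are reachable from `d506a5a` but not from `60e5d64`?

4

Reachable from d506a5a: {56b9a30, 89abdc9, 8d08d43, c289910, d159a48, d506a5a}.
Reachable from 60e5d64: {56b9a30, 60e5d64, 8d08d43}.
In d506a5a's history but not 60e5d64's: {89abdc9, c289910, d159a48, d506a5a} — 4 commits.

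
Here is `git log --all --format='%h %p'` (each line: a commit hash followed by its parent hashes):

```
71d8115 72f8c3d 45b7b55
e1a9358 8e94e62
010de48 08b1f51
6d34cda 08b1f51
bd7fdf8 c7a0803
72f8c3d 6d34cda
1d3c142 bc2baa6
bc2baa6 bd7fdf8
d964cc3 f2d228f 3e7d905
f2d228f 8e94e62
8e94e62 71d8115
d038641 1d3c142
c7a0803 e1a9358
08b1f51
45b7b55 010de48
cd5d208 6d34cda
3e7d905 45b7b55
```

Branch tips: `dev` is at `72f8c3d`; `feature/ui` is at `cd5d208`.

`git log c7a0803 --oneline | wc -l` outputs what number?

Walking parent pointers from c7a0803: reachable set = {010de48, 08b1f51, 45b7b55, 6d34cda, 71d8115, 72f8c3d, 8e94e62, c7a0803, e1a9358}.
That is 9 commits.

9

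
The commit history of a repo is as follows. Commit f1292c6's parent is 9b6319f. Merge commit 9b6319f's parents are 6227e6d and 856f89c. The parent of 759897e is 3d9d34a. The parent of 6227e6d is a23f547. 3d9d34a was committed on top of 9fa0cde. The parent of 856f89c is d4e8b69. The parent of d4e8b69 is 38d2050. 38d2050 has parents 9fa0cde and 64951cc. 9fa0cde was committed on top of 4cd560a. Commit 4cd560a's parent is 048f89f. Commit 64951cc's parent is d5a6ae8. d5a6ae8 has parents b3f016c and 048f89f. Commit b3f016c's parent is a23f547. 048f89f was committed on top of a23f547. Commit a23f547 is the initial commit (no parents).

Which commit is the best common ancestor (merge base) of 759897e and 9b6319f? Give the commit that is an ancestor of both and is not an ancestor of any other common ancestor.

Ancestors of 759897e: {048f89f, 3d9d34a, 4cd560a, 759897e, 9fa0cde, a23f547}.
Ancestors of 9b6319f: {048f89f, 38d2050, 4cd560a, 6227e6d, 64951cc, 856f89c, 9b6319f, 9fa0cde, a23f547, b3f016c, d4e8b69, d5a6ae8}.
Common ancestors: {048f89f, 4cd560a, 9fa0cde, a23f547}.
Among these, 9fa0cde is not an ancestor of any other common ancestor — it is the merge base.

9fa0cde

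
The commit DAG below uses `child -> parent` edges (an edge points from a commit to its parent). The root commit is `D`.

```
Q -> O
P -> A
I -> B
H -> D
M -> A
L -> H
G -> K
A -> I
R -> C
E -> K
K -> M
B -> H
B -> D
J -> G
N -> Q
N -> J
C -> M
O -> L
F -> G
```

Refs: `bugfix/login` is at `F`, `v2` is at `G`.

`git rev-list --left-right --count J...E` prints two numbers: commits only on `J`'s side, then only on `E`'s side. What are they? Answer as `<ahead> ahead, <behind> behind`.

Reachable from J: {A, B, D, G, H, I, J, K, M}.
Reachable from E: {A, B, D, E, H, I, K, M}.
Only in J's history (ahead): {G, J} — 2.
Only in E's history (behind): {E} — 1.

2 ahead, 1 behind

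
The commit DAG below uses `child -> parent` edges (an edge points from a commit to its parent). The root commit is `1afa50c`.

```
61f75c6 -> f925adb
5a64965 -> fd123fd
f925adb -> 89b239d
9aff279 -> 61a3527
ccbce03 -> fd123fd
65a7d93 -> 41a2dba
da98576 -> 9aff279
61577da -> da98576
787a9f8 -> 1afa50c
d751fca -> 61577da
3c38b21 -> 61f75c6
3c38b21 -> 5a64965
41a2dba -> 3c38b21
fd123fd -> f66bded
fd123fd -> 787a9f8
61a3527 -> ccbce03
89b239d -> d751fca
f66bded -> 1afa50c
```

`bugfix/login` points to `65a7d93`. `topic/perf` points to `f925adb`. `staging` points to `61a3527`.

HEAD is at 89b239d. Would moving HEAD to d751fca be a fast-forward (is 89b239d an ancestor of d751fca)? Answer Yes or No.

A fast-forward from 89b239d to d751fca is possible iff 89b239d is an ancestor of d751fca.
Ancestors of d751fca: {1afa50c, 61577da, 61a3527, 787a9f8, 9aff279, ccbce03, d751fca, da98576, f66bded, fd123fd}.
89b239d is not among them, so fast-forward is not possible.

No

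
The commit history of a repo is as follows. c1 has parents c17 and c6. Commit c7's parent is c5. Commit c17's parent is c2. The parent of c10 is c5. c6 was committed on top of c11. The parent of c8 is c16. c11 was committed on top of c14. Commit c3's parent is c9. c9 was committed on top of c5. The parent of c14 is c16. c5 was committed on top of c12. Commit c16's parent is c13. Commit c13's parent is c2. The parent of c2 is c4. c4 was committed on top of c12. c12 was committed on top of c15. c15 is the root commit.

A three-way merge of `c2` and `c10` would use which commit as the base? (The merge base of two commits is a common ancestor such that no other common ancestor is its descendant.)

Ancestors of c2: {c12, c15, c2, c4}.
Ancestors of c10: {c10, c12, c15, c5}.
Common ancestors: {c12, c15}.
Among these, c12 is not an ancestor of any other common ancestor — it is the merge base.

c12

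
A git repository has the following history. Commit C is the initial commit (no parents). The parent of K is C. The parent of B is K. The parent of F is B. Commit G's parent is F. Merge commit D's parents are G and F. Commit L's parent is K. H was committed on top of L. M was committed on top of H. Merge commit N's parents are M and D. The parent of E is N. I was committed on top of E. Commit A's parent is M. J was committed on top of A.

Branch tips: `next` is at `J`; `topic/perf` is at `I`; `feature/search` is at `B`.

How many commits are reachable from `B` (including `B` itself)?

Walking parent pointers from B: reachable set = {B, C, K}.
That is 3 commits.

3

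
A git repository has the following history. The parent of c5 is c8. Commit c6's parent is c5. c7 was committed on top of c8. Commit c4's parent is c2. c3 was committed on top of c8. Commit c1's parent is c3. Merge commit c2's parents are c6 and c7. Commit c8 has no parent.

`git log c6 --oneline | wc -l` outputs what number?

Walking parent pointers from c6: reachable set = {c5, c6, c8}.
That is 3 commits.

3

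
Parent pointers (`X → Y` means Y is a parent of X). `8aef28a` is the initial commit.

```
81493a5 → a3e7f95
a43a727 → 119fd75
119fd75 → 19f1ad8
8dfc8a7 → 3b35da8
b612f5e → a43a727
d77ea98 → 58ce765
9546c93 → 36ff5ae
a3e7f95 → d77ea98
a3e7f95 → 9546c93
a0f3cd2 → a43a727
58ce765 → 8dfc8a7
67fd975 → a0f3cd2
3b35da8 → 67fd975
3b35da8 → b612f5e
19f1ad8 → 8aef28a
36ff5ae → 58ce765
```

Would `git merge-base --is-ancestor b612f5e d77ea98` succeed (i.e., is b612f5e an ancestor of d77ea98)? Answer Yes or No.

Yes

Ancestors of d77ea98 (commits reachable by following parents): {119fd75, 19f1ad8, 3b35da8, 58ce765, 67fd975, 8aef28a, 8dfc8a7, a0f3cd2, a43a727, b612f5e, d77ea98}.
b612f5e is in that set, so it is an ancestor of d77ea98.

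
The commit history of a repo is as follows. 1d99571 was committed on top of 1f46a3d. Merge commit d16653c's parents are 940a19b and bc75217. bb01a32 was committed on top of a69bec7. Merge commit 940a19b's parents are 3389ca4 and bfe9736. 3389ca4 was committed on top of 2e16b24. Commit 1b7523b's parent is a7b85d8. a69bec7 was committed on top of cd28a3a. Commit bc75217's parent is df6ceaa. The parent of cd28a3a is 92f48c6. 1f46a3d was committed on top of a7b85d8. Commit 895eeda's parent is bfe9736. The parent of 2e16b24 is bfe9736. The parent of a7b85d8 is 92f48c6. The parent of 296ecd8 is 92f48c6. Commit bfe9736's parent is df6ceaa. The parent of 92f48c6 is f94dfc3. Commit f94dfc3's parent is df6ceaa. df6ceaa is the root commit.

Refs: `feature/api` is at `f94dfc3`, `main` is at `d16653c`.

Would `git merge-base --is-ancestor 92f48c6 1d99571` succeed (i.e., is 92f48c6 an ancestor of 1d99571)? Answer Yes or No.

Ancestors of 1d99571 (commits reachable by following parents): {1d99571, 1f46a3d, 92f48c6, a7b85d8, df6ceaa, f94dfc3}.
92f48c6 is in that set, so it is an ancestor of 1d99571.

Yes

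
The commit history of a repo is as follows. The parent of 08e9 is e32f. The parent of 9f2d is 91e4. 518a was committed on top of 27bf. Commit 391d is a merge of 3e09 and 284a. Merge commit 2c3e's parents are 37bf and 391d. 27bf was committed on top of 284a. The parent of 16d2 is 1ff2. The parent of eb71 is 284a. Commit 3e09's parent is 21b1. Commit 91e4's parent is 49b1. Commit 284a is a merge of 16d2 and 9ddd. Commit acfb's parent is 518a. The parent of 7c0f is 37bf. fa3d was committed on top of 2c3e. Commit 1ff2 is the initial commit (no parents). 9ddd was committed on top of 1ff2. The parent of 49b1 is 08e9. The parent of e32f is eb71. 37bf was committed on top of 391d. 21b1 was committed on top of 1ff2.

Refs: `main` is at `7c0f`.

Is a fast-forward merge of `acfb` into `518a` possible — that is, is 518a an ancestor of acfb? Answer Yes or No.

Yes

A fast-forward from 518a to acfb is possible iff 518a is an ancestor of acfb.
Ancestors of acfb: {16d2, 1ff2, 27bf, 284a, 518a, 9ddd, acfb}.
518a is among them, so fast-forward is possible.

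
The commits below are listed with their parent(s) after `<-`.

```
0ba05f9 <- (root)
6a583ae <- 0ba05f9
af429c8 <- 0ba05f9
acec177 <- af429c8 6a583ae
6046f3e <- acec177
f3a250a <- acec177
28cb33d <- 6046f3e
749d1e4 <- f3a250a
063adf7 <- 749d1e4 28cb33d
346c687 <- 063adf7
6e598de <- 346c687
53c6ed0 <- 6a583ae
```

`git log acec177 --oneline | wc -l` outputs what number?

4

Walking parent pointers from acec177: reachable set = {0ba05f9, 6a583ae, acec177, af429c8}.
That is 4 commits.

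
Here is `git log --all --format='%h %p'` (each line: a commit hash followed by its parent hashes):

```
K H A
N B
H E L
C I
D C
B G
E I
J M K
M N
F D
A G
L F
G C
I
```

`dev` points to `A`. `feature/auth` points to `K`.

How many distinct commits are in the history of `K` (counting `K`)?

10

Walking parent pointers from K: reachable set = {A, C, D, E, F, G, H, I, K, L}.
That is 10 commits.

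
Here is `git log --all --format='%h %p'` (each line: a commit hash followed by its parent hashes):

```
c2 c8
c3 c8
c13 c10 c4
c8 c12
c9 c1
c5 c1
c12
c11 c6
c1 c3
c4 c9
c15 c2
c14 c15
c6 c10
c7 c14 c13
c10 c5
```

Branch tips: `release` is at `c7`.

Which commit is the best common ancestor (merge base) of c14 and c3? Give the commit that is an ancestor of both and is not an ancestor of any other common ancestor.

c8

Ancestors of c14: {c12, c14, c15, c2, c8}.
Ancestors of c3: {c12, c3, c8}.
Common ancestors: {c12, c8}.
Among these, c8 is not an ancestor of any other common ancestor — it is the merge base.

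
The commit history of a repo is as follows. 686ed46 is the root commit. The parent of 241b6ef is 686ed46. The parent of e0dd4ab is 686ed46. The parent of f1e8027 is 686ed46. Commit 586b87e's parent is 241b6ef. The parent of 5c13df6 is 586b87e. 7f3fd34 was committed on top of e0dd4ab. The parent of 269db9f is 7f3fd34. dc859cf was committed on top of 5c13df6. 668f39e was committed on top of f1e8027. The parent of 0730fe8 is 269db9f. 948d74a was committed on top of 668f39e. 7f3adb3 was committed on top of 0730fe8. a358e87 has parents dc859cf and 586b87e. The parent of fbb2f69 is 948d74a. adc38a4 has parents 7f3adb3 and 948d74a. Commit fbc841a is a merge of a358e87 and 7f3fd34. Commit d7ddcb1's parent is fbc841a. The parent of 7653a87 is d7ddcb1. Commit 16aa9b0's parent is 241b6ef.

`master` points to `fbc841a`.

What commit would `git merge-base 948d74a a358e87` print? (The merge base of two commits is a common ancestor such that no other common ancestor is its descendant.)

686ed46

Ancestors of 948d74a: {668f39e, 686ed46, 948d74a, f1e8027}.
Ancestors of a358e87: {241b6ef, 586b87e, 5c13df6, 686ed46, a358e87, dc859cf}.
Common ancestors: {686ed46}.
The only common ancestor is 686ed46, so it is the merge base.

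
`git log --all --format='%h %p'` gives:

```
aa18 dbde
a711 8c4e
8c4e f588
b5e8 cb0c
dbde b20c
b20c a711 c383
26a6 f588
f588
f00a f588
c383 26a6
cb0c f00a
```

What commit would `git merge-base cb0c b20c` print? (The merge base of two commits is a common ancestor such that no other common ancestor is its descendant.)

Ancestors of cb0c: {cb0c, f00a, f588}.
Ancestors of b20c: {26a6, 8c4e, a711, b20c, c383, f588}.
Common ancestors: {f588}.
The only common ancestor is f588, so it is the merge base.

f588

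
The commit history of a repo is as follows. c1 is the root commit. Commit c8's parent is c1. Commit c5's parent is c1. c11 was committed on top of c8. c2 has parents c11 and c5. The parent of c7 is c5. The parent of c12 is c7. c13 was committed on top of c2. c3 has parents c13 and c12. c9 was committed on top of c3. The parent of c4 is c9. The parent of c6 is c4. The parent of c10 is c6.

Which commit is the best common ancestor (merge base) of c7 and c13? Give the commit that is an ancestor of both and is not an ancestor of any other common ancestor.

Ancestors of c7: {c1, c5, c7}.
Ancestors of c13: {c1, c11, c13, c2, c5, c8}.
Common ancestors: {c1, c5}.
Among these, c5 is not an ancestor of any other common ancestor — it is the merge base.

c5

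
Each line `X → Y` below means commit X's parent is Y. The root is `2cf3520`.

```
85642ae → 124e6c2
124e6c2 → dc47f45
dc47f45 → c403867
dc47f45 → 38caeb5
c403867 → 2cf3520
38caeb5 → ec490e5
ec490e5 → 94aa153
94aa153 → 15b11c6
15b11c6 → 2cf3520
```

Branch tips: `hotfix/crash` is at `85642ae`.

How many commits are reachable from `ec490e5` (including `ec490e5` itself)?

4

Walking parent pointers from ec490e5: reachable set = {15b11c6, 2cf3520, 94aa153, ec490e5}.
That is 4 commits.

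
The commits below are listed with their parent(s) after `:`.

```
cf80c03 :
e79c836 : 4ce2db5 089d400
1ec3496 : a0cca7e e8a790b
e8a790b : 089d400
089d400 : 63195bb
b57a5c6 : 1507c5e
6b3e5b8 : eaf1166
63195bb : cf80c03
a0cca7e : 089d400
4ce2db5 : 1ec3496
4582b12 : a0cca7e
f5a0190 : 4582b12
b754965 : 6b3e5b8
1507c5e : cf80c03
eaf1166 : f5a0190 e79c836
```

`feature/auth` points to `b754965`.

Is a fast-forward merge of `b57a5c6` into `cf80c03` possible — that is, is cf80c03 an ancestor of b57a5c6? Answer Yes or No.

A fast-forward from cf80c03 to b57a5c6 is possible iff cf80c03 is an ancestor of b57a5c6.
Ancestors of b57a5c6: {1507c5e, b57a5c6, cf80c03}.
cf80c03 is among them, so fast-forward is possible.

Yes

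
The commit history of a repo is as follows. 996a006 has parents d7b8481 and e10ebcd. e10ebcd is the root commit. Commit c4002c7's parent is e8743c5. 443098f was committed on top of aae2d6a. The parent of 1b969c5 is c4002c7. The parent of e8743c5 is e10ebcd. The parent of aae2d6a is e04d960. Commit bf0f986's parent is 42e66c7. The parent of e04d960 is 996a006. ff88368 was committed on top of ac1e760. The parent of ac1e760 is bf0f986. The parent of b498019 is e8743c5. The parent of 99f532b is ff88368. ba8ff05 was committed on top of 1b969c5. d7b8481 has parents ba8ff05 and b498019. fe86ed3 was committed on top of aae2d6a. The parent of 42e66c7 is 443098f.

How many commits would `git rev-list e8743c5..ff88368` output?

Reachable from ff88368: {1b969c5, 42e66c7, 443098f, 996a006, aae2d6a, ac1e760, b498019, ba8ff05, bf0f986, c4002c7, d7b8481, e04d960, e10ebcd, e8743c5, ff88368}.
Reachable from e8743c5: {e10ebcd, e8743c5}.
In ff88368's history but not e8743c5's: {1b969c5, 42e66c7, 443098f, 996a006, aae2d6a, ac1e760, b498019, ba8ff05, bf0f986, c4002c7, d7b8481, e04d960, ff88368} — 13 commits.

13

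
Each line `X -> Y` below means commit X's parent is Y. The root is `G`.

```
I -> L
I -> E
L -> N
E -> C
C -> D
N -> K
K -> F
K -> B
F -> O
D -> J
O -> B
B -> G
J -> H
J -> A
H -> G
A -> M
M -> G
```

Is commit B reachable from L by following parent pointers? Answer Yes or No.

Yes

Ancestors of L (commits reachable by following parents): {B, F, G, K, L, N, O}.
B is in that set, so it is an ancestor of L.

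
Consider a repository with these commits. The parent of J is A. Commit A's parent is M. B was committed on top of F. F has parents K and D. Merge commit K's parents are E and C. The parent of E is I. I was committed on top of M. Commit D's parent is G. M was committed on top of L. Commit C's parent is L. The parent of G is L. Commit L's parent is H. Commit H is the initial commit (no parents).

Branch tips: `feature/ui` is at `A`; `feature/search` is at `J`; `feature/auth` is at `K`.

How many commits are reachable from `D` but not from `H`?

Reachable from D: {D, G, H, L}.
Reachable from H: {H}.
In D's history but not H's: {D, G, L} — 3 commits.

3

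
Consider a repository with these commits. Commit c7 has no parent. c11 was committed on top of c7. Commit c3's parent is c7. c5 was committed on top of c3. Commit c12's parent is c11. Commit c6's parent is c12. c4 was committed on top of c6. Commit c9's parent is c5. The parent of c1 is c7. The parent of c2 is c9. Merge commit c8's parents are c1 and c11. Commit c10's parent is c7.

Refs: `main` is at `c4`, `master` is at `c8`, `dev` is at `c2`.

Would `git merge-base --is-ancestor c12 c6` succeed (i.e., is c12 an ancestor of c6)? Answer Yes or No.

Ancestors of c6 (commits reachable by following parents): {c11, c12, c6, c7}.
c12 is in that set, so it is an ancestor of c6.

Yes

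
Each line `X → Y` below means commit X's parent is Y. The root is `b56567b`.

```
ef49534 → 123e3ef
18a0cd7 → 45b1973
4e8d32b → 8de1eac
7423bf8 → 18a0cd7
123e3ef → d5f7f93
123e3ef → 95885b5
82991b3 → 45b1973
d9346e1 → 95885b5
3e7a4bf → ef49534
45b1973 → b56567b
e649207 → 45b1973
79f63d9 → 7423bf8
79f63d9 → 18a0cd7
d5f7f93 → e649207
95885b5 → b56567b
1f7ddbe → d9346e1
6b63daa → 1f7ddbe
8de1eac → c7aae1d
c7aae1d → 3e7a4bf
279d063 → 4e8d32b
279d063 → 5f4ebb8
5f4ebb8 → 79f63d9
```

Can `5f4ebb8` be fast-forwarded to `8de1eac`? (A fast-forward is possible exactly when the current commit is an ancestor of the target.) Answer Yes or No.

No

A fast-forward from 5f4ebb8 to 8de1eac is possible iff 5f4ebb8 is an ancestor of 8de1eac.
Ancestors of 8de1eac: {123e3ef, 3e7a4bf, 45b1973, 8de1eac, 95885b5, b56567b, c7aae1d, d5f7f93, e649207, ef49534}.
5f4ebb8 is not among them, so fast-forward is not possible.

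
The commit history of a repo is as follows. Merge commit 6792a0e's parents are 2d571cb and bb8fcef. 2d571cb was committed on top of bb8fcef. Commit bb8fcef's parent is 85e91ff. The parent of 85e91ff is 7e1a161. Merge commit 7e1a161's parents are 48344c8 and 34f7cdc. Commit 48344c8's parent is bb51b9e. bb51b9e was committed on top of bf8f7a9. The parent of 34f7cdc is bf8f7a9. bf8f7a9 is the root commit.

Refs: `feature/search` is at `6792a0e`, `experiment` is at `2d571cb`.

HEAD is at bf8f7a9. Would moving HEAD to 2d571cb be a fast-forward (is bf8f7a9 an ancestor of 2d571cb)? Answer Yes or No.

A fast-forward from bf8f7a9 to 2d571cb is possible iff bf8f7a9 is an ancestor of 2d571cb.
Ancestors of 2d571cb: {2d571cb, 34f7cdc, 48344c8, 7e1a161, 85e91ff, bb51b9e, bb8fcef, bf8f7a9}.
bf8f7a9 is among them, so fast-forward is possible.

Yes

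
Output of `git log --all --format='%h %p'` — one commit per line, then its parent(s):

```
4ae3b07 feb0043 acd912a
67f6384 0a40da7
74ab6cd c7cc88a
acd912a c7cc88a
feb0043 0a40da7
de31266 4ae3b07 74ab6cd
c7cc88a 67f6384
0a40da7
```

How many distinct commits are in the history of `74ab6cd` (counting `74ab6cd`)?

4

Walking parent pointers from 74ab6cd: reachable set = {0a40da7, 67f6384, 74ab6cd, c7cc88a}.
That is 4 commits.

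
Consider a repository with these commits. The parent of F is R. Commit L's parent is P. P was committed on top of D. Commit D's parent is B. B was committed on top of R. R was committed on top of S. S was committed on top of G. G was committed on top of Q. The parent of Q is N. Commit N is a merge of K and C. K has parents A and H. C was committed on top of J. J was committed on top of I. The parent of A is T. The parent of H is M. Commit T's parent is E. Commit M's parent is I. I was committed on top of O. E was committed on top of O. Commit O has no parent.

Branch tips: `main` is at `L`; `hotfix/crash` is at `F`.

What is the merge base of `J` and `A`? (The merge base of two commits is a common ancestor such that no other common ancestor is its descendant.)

Ancestors of J: {I, J, O}.
Ancestors of A: {A, E, O, T}.
Common ancestors: {O}.
The only common ancestor is O, so it is the merge base.

O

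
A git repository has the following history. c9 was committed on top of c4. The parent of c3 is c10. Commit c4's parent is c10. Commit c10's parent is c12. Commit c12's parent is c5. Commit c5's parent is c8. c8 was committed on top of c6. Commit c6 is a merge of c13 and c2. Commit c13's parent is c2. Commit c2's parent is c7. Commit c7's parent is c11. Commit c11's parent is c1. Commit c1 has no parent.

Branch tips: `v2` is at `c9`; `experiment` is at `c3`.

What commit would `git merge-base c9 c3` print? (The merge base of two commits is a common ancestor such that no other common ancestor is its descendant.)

Ancestors of c9: {c1, c10, c11, c12, c13, c2, c4, c5, c6, c7, c8, c9}.
Ancestors of c3: {c1, c10, c11, c12, c13, c2, c3, c5, c6, c7, c8}.
Common ancestors: {c1, c10, c11, c12, c13, c2, c5, c6, c7, c8}.
Among these, c10 is not an ancestor of any other common ancestor — it is the merge base.

c10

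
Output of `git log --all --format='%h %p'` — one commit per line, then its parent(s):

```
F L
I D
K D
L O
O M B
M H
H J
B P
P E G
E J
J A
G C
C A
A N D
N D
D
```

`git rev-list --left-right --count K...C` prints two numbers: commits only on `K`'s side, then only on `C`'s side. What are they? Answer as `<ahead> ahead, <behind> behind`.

Reachable from K: {D, K}.
Reachable from C: {A, C, D, N}.
Only in K's history (ahead): {K} — 1.
Only in C's history (behind): {A, C, N} — 3.

1 ahead, 3 behind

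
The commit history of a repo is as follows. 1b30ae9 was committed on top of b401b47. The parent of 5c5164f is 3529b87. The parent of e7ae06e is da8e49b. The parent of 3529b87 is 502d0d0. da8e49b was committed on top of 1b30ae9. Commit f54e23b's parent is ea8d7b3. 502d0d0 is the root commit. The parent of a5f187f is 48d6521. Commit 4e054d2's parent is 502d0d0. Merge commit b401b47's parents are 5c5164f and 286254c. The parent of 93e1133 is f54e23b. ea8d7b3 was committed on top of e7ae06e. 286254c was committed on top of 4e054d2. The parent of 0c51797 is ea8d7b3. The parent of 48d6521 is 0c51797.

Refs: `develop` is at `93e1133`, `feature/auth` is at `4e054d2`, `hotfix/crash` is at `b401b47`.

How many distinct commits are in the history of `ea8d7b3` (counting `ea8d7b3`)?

10

Walking parent pointers from ea8d7b3: reachable set = {1b30ae9, 286254c, 3529b87, 4e054d2, 502d0d0, 5c5164f, b401b47, da8e49b, e7ae06e, ea8d7b3}.
That is 10 commits.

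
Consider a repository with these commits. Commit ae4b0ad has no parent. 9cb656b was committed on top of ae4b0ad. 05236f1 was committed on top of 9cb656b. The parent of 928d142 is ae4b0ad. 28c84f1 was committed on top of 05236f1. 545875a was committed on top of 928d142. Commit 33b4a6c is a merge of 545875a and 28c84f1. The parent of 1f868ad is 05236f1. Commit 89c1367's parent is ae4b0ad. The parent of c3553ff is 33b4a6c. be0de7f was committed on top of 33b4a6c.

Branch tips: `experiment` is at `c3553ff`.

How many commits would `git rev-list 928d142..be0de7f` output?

Reachable from be0de7f: {05236f1, 28c84f1, 33b4a6c, 545875a, 928d142, 9cb656b, ae4b0ad, be0de7f}.
Reachable from 928d142: {928d142, ae4b0ad}.
In be0de7f's history but not 928d142's: {05236f1, 28c84f1, 33b4a6c, 545875a, 9cb656b, be0de7f} — 6 commits.

6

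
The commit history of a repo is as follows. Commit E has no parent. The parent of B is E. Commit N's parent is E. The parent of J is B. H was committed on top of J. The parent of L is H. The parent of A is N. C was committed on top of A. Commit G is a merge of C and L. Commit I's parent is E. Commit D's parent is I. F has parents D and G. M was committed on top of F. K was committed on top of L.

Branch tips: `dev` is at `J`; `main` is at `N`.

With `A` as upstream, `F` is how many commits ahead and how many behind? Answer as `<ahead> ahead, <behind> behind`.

Reachable from F: {A, B, C, D, E, F, G, H, I, J, L, N}.
Reachable from A: {A, E, N}.
Only in F's history (ahead): {B, C, D, F, G, H, I, J, L} — 9.
Only in A's history (behind): {} — 0.

9 ahead, 0 behind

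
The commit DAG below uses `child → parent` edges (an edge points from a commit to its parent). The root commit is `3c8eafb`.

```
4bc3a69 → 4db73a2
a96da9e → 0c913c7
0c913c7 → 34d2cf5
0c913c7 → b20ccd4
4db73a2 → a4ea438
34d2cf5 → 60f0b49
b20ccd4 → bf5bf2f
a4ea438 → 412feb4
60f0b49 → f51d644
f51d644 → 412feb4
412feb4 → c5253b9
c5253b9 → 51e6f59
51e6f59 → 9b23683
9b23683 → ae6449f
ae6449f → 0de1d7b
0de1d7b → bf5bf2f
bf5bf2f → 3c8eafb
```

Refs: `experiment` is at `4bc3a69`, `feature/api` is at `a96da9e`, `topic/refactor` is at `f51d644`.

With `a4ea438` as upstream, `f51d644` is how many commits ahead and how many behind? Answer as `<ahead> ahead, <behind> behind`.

1 ahead, 1 behind

Reachable from f51d644: {0de1d7b, 3c8eafb, 412feb4, 51e6f59, 9b23683, ae6449f, bf5bf2f, c5253b9, f51d644}.
Reachable from a4ea438: {0de1d7b, 3c8eafb, 412feb4, 51e6f59, 9b23683, a4ea438, ae6449f, bf5bf2f, c5253b9}.
Only in f51d644's history (ahead): {f51d644} — 1.
Only in a4ea438's history (behind): {a4ea438} — 1.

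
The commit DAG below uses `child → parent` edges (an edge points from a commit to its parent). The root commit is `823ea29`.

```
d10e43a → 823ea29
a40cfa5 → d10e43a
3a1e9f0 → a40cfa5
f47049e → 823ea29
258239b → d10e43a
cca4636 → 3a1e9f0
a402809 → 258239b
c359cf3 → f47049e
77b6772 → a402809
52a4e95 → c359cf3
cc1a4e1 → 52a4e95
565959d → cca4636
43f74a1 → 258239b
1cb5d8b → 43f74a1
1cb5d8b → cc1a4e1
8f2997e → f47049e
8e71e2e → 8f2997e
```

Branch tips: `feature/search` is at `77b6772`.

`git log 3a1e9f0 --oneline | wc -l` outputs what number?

Walking parent pointers from 3a1e9f0: reachable set = {3a1e9f0, 823ea29, a40cfa5, d10e43a}.
That is 4 commits.

4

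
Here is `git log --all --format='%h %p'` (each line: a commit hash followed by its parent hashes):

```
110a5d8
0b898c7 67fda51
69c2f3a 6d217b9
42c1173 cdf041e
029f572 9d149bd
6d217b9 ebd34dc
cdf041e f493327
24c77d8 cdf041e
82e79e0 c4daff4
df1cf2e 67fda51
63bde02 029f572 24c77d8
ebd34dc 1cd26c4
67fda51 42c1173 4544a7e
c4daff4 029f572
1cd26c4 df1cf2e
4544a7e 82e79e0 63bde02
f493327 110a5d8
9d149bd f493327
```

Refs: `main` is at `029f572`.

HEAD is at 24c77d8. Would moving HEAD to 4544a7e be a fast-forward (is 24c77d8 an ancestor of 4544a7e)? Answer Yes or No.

A fast-forward from 24c77d8 to 4544a7e is possible iff 24c77d8 is an ancestor of 4544a7e.
Ancestors of 4544a7e: {029f572, 110a5d8, 24c77d8, 4544a7e, 63bde02, 82e79e0, 9d149bd, c4daff4, cdf041e, f493327}.
24c77d8 is among them, so fast-forward is possible.

Yes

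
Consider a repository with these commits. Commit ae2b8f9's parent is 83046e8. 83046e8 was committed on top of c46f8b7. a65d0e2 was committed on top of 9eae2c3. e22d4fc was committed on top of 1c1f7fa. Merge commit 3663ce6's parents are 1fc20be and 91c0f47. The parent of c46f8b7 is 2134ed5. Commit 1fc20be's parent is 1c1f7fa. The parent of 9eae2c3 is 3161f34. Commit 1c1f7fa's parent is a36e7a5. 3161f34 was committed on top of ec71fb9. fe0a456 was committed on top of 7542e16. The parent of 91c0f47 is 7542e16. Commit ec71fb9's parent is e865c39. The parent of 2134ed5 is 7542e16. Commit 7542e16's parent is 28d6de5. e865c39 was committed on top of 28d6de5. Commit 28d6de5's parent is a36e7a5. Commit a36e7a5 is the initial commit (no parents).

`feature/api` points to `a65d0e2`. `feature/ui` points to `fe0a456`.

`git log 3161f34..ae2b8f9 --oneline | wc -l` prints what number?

5

Reachable from ae2b8f9: {2134ed5, 28d6de5, 7542e16, 83046e8, a36e7a5, ae2b8f9, c46f8b7}.
Reachable from 3161f34: {28d6de5, 3161f34, a36e7a5, e865c39, ec71fb9}.
In ae2b8f9's history but not 3161f34's: {2134ed5, 7542e16, 83046e8, ae2b8f9, c46f8b7} — 5 commits.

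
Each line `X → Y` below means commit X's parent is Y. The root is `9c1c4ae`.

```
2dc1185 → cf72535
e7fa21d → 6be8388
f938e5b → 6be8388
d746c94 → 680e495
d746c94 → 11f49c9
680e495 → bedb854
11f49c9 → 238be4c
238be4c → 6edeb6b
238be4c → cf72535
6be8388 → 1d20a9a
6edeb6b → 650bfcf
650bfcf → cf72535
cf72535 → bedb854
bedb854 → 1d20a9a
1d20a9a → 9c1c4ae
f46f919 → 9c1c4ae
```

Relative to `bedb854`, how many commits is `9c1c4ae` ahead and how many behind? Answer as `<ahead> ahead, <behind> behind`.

Reachable from 9c1c4ae: {9c1c4ae}.
Reachable from bedb854: {1d20a9a, 9c1c4ae, bedb854}.
Only in 9c1c4ae's history (ahead): {} — 0.
Only in bedb854's history (behind): {1d20a9a, bedb854} — 2.

0 ahead, 2 behind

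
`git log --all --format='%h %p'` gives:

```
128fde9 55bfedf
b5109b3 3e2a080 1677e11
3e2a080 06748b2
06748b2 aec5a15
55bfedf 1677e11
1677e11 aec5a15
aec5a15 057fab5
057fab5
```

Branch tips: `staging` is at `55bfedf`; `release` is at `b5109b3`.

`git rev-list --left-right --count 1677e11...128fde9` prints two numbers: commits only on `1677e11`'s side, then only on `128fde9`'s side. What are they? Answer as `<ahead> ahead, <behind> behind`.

0 ahead, 2 behind

Reachable from 1677e11: {057fab5, 1677e11, aec5a15}.
Reachable from 128fde9: {057fab5, 128fde9, 1677e11, 55bfedf, aec5a15}.
Only in 1677e11's history (ahead): {} — 0.
Only in 128fde9's history (behind): {128fde9, 55bfedf} — 2.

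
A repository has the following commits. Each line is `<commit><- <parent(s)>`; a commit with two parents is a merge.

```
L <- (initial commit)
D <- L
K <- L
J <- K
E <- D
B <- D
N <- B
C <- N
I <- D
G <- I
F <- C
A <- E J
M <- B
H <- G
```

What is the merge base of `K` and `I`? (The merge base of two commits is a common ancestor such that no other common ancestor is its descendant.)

Ancestors of K: {K, L}.
Ancestors of I: {D, I, L}.
Common ancestors: {L}.
The only common ancestor is L, so it is the merge base.

L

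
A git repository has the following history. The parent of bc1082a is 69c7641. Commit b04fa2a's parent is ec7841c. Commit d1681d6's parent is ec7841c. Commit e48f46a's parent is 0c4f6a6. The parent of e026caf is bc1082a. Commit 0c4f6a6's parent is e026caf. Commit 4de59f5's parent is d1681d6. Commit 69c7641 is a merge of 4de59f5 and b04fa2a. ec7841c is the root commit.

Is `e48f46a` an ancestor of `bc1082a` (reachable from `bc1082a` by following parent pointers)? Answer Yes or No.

Ancestors of bc1082a: {4de59f5, 69c7641, b04fa2a, bc1082a, d1681d6, ec7841c}.
e48f46a is not in that set, so it is not an ancestor of bc1082a.

No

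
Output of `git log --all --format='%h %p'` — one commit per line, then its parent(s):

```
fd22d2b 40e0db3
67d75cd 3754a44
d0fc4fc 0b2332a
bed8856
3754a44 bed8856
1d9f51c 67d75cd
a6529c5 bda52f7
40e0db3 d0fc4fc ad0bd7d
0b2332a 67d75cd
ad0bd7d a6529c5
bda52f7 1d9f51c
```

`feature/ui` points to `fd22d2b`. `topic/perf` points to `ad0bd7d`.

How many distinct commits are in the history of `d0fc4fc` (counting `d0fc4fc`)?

5

Walking parent pointers from d0fc4fc: reachable set = {0b2332a, 3754a44, 67d75cd, bed8856, d0fc4fc}.
That is 5 commits.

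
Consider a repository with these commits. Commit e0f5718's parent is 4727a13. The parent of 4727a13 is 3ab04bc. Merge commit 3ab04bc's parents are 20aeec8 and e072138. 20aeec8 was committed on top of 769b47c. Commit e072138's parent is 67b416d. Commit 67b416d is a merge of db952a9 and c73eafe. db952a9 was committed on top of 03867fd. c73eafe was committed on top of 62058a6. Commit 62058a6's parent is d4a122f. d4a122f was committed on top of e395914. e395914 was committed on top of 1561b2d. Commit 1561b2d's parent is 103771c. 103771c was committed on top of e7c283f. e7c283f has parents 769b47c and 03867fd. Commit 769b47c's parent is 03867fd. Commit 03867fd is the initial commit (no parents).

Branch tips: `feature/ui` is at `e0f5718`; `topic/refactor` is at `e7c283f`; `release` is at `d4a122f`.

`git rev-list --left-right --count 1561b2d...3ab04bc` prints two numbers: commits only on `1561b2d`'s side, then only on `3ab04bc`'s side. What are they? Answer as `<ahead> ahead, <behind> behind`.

0 ahead, 9 behind

Reachable from 1561b2d: {03867fd, 103771c, 1561b2d, 769b47c, e7c283f}.
Reachable from 3ab04bc: {03867fd, 103771c, 1561b2d, 20aeec8, 3ab04bc, 62058a6, 67b416d, 769b47c, c73eafe, d4a122f, db952a9, e072138, e395914, e7c283f}.
Only in 1561b2d's history (ahead): {} — 0.
Only in 3ab04bc's history (behind): {20aeec8, 3ab04bc, 62058a6, 67b416d, c73eafe, d4a122f, db952a9, e072138, e395914} — 9.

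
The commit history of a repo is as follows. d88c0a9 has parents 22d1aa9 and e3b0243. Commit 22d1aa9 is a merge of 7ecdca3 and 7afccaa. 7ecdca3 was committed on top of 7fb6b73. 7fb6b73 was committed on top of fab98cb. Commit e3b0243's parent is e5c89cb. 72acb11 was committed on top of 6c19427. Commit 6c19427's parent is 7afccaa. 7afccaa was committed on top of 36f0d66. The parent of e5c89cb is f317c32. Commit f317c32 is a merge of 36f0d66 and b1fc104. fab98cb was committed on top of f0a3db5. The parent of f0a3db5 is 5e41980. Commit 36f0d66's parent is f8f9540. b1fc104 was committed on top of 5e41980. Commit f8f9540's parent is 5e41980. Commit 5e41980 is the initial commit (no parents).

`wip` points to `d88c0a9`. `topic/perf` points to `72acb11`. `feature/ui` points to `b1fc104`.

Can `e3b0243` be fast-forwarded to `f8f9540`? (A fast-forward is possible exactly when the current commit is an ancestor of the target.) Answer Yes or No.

No

A fast-forward from e3b0243 to f8f9540 is possible iff e3b0243 is an ancestor of f8f9540.
Ancestors of f8f9540: {5e41980, f8f9540}.
e3b0243 is not among them, so fast-forward is not possible.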